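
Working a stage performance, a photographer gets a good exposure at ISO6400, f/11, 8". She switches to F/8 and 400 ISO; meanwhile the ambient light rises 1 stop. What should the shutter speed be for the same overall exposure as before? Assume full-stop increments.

30 s

Scene light: 1 stop brighter.
Aperture: f/11 → f/8 — 1 stop larger aperture (brighter).
ISO: 6400 → 3200 → 1600 → 800 → 400 — 4 stops dropped (darker).
Net so far: 2 stops darker. Shutter speed: 8 → 15 → 30.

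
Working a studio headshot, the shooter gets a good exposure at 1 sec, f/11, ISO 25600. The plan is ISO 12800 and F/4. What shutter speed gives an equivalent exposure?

1/4s

ISO: 25600 → 12800 — 1 stop dropped (darker).
Aperture: f/11 → f/8 → f/5.6 → f/4 — 3 stops opened up (brighter).
Net change so far: 2 stops brighter. Offset with the shutter speed: 1 → 1/2 → 1/4.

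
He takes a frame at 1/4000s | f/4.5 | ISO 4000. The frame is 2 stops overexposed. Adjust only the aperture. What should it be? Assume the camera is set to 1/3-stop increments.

f/9

Overexposed by 2 stops → need 2 stops darker.
Aperture: f/4.5 → f/5 → f/5.6 → f/6.3 → f/7.1 → f/8 → f/9.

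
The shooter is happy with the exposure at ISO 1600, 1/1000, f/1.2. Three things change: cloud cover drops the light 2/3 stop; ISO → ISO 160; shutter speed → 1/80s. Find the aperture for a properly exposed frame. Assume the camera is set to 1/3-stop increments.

Scene light: 2/3 stop darker.
ISO: 1600 → 1250 → 1000 → 800 → 640 → 500 → 400 → 320 → 250 → 200 → 160 — 3 1/3 stops lower (darker).
Shutter speed: 1/1000 → 1/800 → 1/640 → 1/500 → 1/400 → 1/320 → 1/250 → 1/200 → 1/160 → 1/125 → 1/100 → 1/80 — 3 2/3 stops slower (brighter).
Net so far: 1/3 stop darker. Aperture: f/1.2 → f/1.1.

f/1.1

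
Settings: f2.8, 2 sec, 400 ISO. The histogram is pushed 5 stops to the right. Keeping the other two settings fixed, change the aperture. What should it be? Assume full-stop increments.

Overexposed by 5 stops → need 5 stops darker.
Aperture: f/2.8 → f/4 → f/5.6 → f/8 → f/11 → f/16.

f/16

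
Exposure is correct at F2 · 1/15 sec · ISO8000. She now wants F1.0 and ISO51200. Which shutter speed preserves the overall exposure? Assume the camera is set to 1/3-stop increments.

1/400s

Aperture: f/2 → f/1.8 → f/1.6 → f/1.4 → f/1.2 → f/1.1 → f/1.0 — 2 stops opened up (brighter).
ISO: 8000 → 10000 → 12800 → 16000 → 20000 → 25600 → 32000 → 40000 → 51200 — 2 2/3 stops higher (brighter).
Net change so far: 4 2/3 stops brighter. Offset with the shutter speed: 1/15 → 1/20 → 1/25 → 1/30 → 1/40 → 1/50 → 1/60 → 1/80 → 1/100 → 1/125 → 1/160 → 1/200 → 1/250 → 1/320 → 1/400.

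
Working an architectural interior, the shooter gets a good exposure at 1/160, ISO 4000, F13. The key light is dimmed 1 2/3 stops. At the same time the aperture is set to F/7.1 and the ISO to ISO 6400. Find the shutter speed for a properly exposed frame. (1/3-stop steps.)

Scene light: 1 2/3 stops darker.
Aperture: f/13 → f/11 → f/10 → f/9 → f/8 → f/7.1 — 1 2/3 stops larger aperture (brighter).
ISO: 4000 → 5000 → 6400 — 2/3 stop raised (brighter).
Net so far: 2/3 stop brighter. Shutter speed: 1/160 → 1/200 → 1/250.

1/250s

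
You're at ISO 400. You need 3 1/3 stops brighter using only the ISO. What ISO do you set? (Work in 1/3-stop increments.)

ISO 4000

ISO: 400 → 500 → 640 → 800 → 1000 → 1250 → 1600 → 2000 → 2500 → 3200 → 4000 — 3 1/3 stops higher (brighter).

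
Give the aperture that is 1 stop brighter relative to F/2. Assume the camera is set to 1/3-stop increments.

Aperture: f/2 → f/1.8 → f/1.6 → f/1.4 — 1 stop opened up (brighter).

f/1.4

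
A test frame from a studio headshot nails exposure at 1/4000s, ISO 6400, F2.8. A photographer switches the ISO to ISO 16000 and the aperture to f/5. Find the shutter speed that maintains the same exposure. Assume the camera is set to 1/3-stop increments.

ISO: 6400 → 8000 → 10000 → 12800 → 16000 — 1 1/3 stops raised (brighter).
Aperture: f/2.8 → f/3.2 → f/3.5 → f/4 → f/4.5 → f/5 — 1 2/3 stops stopped down (darker).
Net change so far: 1/3 stop darker. Offset with the shutter speed: 1/4000 → 1/3200.

1/3200s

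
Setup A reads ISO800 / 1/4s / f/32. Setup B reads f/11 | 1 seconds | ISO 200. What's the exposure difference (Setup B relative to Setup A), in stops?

Aperture: f/32 → f/22 → f/16 → f/11 — 3 stops opened up (brighter).
Shutter speed: 1/4 → 1/2 → 1 — 2 stops longer (brighter).
ISO: 800 → 400 → 200 — 2 stops dropped (darker).
Net: +3 +2 −2 = +3 stops.

3 stops brighter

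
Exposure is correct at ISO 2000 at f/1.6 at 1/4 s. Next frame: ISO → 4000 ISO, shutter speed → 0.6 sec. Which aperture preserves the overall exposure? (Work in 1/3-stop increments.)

ISO: 2000 → 2500 → 3200 → 4000 — 1 stop higher (brighter).
Shutter speed: 1/4 → 0.3 → 0.4 → 0.5 → 0.6 — 1 1/3 stops slower (brighter).
Net change so far: 2 1/3 stops brighter. Offset with the aperture: f/1.6 → f/1.8 → f/2 → f/2.2 → f/2.5 → f/2.8 → f/3.2 → f/3.5.

f/3.5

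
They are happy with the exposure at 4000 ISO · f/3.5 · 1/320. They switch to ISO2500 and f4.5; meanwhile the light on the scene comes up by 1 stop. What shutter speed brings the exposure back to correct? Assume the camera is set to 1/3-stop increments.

1/250s

Scene light: 1 stop brighter.
ISO: 4000 → 3200 → 2500 — 2/3 stop dropped (darker).
Aperture: f/3.5 → f/4 → f/4.5 — 2/3 stop narrower (darker).
Net so far: 1/3 stop darker. Shutter speed: 1/320 → 1/250.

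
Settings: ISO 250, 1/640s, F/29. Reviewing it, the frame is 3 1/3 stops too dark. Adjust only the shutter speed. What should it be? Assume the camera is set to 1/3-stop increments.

1/60s

Underexposed by 3 1/3 stops → need 3 1/3 stops brighter.
Shutter speed: 1/640 → 1/500 → 1/400 → 1/320 → 1/250 → 1/200 → 1/160 → 1/125 → 1/100 → 1/80 → 1/60.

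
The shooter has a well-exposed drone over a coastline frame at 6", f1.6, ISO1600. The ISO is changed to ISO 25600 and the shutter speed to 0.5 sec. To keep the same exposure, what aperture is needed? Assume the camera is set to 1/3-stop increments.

f/1.8

ISO: 1600 → 2000 → 2500 → 3200 → 4000 → 5000 → 6400 → 8000 → 10000 → 12800 → 16000 → 20000 → 25600 — 4 stops raised (brighter).
Shutter speed: 6 → 5 → 4 → 3.2 → 2.5 → 2 → 1.6 → 1.3 → 1 → 0.8 → 0.6 → 0.5 — 3 2/3 stops faster (darker).
Net change so far: 1/3 stop brighter. Offset with the aperture: f/1.6 → f/1.8.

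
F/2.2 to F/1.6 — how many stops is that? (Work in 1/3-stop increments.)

f/2.2 → f/2 → f/1.8 → f/1.6 — count the steps: 3 third-stops = 1 stop.

1 stop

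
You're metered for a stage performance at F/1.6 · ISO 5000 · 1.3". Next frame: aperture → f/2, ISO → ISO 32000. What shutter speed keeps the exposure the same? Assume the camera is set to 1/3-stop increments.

Aperture: f/1.6 → f/1.8 → f/2 — 2/3 stop stopped down (darker).
ISO: 5000 → 6400 → 8000 → 10000 → 12800 → 16000 → 20000 → 25600 → 32000 — 2 2/3 stops higher (brighter).
Net change so far: 2 stops brighter. Offset with the shutter speed: 1.3 → 1 → 0.8 → 0.6 → 0.5 → 0.4 → 0.3.

0.3 s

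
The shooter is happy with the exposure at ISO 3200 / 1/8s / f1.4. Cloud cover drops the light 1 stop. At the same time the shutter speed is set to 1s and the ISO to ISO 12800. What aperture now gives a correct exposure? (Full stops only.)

Scene light: 1 stop darker.
Shutter speed: 1/8 → 1/4 → 1/2 → 1 — 3 stops longer (brighter).
ISO: 3200 → 6400 → 12800 — 2 stops higher (brighter).
Net so far: 4 stops brighter. Aperture: f/1.4 → f/2 → f/2.8 → f/4 → f/5.6.

f/5.6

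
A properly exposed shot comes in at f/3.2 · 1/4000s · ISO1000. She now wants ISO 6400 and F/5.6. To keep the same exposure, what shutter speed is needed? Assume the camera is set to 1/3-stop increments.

1/8000s

ISO: 1000 → 1250 → 1600 → 2000 → 2500 → 3200 → 4000 → 5000 → 6400 — 2 2/3 stops higher (brighter).
Aperture: f/3.2 → f/3.5 → f/4 → f/4.5 → f/5 → f/5.6 — 1 2/3 stops stopped down (darker).
Net change so far: 1 stop brighter. Offset with the shutter speed: 1/4000 → 1/5000 → 1/6400 → 1/8000.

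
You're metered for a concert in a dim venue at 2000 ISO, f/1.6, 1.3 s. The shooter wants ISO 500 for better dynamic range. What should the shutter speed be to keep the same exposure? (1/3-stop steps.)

ISO: 2000 → 1600 → 1250 → 1000 → 800 → 640 → 500 — 2 stops lower (darker).
Need 2 stops brighter from the shutter speed: 1.3 → 1.6 → 2 → 2.5 → 3.2 → 4 → 5.

5 s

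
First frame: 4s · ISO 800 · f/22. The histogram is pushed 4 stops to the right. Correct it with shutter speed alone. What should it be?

1/4s

Overexposed by 4 stops → need 4 stops darker.
Shutter speed: 4 → 2 → 1 → 1/2 → 1/4.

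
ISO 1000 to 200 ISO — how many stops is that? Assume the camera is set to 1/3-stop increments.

1000 → 800 → 640 → 500 → 400 → 320 → 250 → 200 — count the steps: 7 third-stops = 2 1/3 stops.

2 1/3 stops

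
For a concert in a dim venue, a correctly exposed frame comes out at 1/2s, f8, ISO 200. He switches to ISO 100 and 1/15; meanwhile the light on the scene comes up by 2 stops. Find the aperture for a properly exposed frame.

f/4

Scene light: 2 stops brighter.
ISO: 200 → 100 — 1 stop lower (darker).
Shutter speed: 1/2 → 1/4 → 1/8 → 1/15 — 3 stops faster (darker).
Net so far: 2 stops darker. Aperture: f/8 → f/5.6 → f/4.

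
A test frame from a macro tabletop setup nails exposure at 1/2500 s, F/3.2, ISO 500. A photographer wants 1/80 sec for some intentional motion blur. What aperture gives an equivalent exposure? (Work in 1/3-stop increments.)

f/18

Shutter speed: 1/2500 → 1/2000 → 1/1600 → 1/1250 → 1/1000 → 1/800 → 1/640 → 1/500 → 1/400 → 1/320 → 1/250 → 1/200 → 1/160 → 1/125 → 1/100 → 1/80 — 5 stops longer (brighter).
Need 5 stops darker from the aperture: f/3.2 → f/3.5 → f/4 → f/4.5 → f/5 → f/5.6 → f/6.3 → f/7.1 → f/8 → f/9 → f/10 → f/11 → f/13 → f/14 → f/16 → f/18.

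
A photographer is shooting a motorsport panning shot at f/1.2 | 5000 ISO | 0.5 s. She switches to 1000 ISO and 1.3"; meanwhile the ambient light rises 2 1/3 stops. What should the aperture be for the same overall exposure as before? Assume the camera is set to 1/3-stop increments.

f/2

Scene light: 2 1/3 stops brighter.
ISO: 5000 → 4000 → 3200 → 2500 → 2000 → 1600 → 1250 → 1000 — 2 1/3 stops dropped (darker).
Shutter speed: 0.5 → 0.6 → 0.8 → 1 → 1.3 — 1 1/3 stops slower (brighter).
Net so far: 1 1/3 stops brighter. Aperture: f/1.2 → f/1.4 → f/1.6 → f/1.8 → f/2.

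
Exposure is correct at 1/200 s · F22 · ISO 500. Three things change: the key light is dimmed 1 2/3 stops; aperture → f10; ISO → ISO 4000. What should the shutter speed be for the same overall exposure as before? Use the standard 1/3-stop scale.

Scene light: 1 2/3 stops darker.
Aperture: f/22 → f/20 → f/18 → f/16 → f/14 → f/13 → f/11 → f/10 — 2 1/3 stops wider (brighter).
ISO: 500 → 640 → 800 → 1000 → 1250 → 1600 → 2000 → 2500 → 3200 → 4000 — 3 stops higher (brighter).
Net so far: 3 2/3 stops brighter. Shutter speed: 1/200 → 1/250 → 1/320 → 1/400 → 1/500 → 1/640 → 1/800 → 1/1000 → 1/1250 → 1/1600 → 1/2000 → 1/2500.

1/2500s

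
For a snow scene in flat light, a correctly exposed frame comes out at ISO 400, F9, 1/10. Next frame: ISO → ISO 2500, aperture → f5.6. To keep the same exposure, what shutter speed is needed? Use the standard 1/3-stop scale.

ISO: 400 → 500 → 640 → 800 → 1000 → 1250 → 1600 → 2000 → 2500 — 2 2/3 stops higher (brighter).
Aperture: f/9 → f/8 → f/7.1 → f/6.3 → f/5.6 — 1 1/3 stops wider (brighter).
Net change so far: 4 stops brighter. Offset with the shutter speed: 1/10 → 1/13 → 1/15 → 1/20 → 1/25 → 1/30 → 1/40 → 1/50 → 1/60 → 1/80 → 1/100 → 1/125 → 1/160.

1/160s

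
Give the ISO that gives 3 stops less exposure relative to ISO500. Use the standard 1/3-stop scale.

ISO 64

ISO: 500 → 400 → 320 → 250 → 200 → 160 → 125 → 100 → 80 → 64 — 3 stops lower (darker).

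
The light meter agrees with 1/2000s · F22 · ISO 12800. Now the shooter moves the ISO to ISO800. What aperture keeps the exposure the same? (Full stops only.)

ISO: 12800 → 6400 → 3200 → 1600 → 800 — 4 stops lower (darker).
Need 4 stops brighter from the aperture: f/22 → f/16 → f/11 → f/8 → f/5.6.

f/5.6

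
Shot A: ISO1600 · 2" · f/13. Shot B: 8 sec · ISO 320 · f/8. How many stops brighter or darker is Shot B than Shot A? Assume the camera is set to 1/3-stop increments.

Aperture: f/13 → f/11 → f/10 → f/9 → f/8 — 1 1/3 stops larger aperture (brighter).
Shutter speed: 2 → 2.5 → 3.2 → 4 → 5 → 6 → 8 — 2 stops slower (brighter).
ISO: 1600 → 1250 → 1000 → 800 → 640 → 500 → 400 → 320 — 2 1/3 stops lower (darker).
Net: +1 1/3 +2 −2 1/3 = +1 stop.

1 stop brighter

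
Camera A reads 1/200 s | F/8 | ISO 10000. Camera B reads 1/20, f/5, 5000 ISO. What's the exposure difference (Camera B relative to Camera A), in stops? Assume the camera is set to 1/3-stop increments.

Aperture: f/8 → f/7.1 → f/6.3 → f/5.6 → f/5 — 1 1/3 stops larger aperture (brighter).
Shutter speed: 1/200 → 1/160 → 1/125 → 1/100 → 1/80 → 1/60 → 1/50 → 1/40 → 1/30 → 1/25 → 1/20 — 3 1/3 stops longer (brighter).
ISO: 10000 → 8000 → 6400 → 5000 — 1 stop lower (darker).
Net: +1 1/3 +3 1/3 −1 = +3 2/3 stops.

3 2/3 stops brighter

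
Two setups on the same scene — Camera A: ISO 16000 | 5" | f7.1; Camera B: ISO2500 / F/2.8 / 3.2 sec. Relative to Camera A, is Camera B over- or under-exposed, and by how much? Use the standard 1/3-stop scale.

2/3 stop darker

Aperture: f/7.1 → f/6.3 → f/5.6 → f/5 → f/4.5 → f/4 → f/3.5 → f/3.2 → f/2.8 — 2 2/3 stops larger aperture (brighter).
Shutter speed: 5 → 4 → 3.2 — 2/3 stop shorter (darker).
ISO: 16000 → 12800 → 10000 → 8000 → 6400 → 5000 → 4000 → 3200 → 2500 — 2 2/3 stops lower (darker).
Net: +2 2/3 −2/3 −2 2/3 = −2/3 stops.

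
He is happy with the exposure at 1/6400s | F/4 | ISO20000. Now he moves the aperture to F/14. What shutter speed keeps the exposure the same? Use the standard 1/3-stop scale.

Aperture: f/4 → f/4.5 → f/5 → f/5.6 → f/6.3 → f/7.1 → f/8 → f/9 → f/10 → f/11 → f/13 → f/14 — 3 2/3 stops narrower (darker).
Need 3 2/3 stops brighter from the shutter speed: 1/6400 → 1/5000 → 1/4000 → 1/3200 → 1/2500 → 1/2000 → 1/1600 → 1/1250 → 1/1000 → 1/800 → 1/640 → 1/500.

1/500s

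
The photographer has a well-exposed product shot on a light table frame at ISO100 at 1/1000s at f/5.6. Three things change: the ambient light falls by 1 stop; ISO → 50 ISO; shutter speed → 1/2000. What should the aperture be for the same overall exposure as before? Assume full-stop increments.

Scene light: 1 stop darker.
ISO: 100 → 50 — 1 stop dropped (darker).
Shutter speed: 1/1000 → 1/2000 — 1 stop faster (darker).
Net so far: 3 stops darker. Aperture: f/5.6 → f/4 → f/2.8 → f/2.

f/2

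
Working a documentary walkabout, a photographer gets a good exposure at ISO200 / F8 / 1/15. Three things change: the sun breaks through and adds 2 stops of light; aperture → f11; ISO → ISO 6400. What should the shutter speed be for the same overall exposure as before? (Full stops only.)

1/1000s

Scene light: 2 stops brighter.
Aperture: f/8 → f/11 — 1 stop smaller aperture (darker).
ISO: 200 → 400 → 800 → 1600 → 3200 → 6400 — 5 stops raised (brighter).
Net so far: 6 stops brighter. Shutter speed: 1/15 → 1/30 → 1/60 → 1/125 → 1/250 → 1/500 → 1/1000.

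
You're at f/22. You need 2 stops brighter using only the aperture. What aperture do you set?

Aperture: f/22 → f/16 → f/11 — 2 stops opened up (brighter).

f/11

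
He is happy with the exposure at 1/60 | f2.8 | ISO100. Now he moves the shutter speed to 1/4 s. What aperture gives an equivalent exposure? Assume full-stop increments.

f/11

Shutter speed: 1/60 → 1/30 → 1/15 → 1/8 → 1/4 — 4 stops longer (brighter).
Need 4 stops darker from the aperture: f/2.8 → f/4 → f/5.6 → f/8 → f/11.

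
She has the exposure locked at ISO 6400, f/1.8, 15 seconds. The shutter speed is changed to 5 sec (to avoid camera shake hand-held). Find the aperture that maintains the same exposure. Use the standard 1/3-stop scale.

Shutter speed: 15 → 13 → 10 → 8 → 6 → 5 — 1 2/3 stops shorter (darker).
Need 1 2/3 stops brighter from the aperture: f/1.8 → f/1.6 → f/1.4 → f/1.2 → f/1.1 → f/1.0.

f/1.0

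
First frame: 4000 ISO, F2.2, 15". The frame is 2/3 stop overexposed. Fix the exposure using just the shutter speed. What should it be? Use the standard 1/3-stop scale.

Overexposed by 2/3 stop → need 2/3 stop darker.
Shutter speed: 15 → 13 → 10.

10 s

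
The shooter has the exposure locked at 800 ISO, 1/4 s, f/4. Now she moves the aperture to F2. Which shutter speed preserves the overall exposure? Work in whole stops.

Aperture: f/4 → f/2.8 → f/2 — 2 stops opened up (brighter).
Need 2 stops darker from the shutter speed: 1/4 → 1/8 → 1/15.

1/15s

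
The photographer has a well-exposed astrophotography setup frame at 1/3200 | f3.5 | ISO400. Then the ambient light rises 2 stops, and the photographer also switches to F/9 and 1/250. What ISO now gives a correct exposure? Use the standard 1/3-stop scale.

Scene light: 2 stops brighter.
Aperture: f/3.5 → f/4 → f/4.5 → f/5 → f/5.6 → f/6.3 → f/7.1 → f/8 → f/9 — 2 2/3 stops stopped down (darker).
Shutter speed: 1/3200 → 1/2500 → 1/2000 → 1/1600 → 1/1250 → 1/1000 → 1/800 → 1/640 → 1/500 → 1/400 → 1/320 → 1/250 — 3 2/3 stops longer (brighter).
Net so far: 3 stops brighter. ISO: 400 → 320 → 250 → 200 → 160 → 125 → 100 → 80 → 64 → 50.

ISO 50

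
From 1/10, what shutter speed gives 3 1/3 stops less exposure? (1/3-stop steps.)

1/100s

Shutter speed: 1/10 → 1/13 → 1/15 → 1/20 → 1/25 → 1/30 → 1/40 → 1/50 → 1/60 → 1/80 → 1/100 — 3 1/3 stops shorter (darker).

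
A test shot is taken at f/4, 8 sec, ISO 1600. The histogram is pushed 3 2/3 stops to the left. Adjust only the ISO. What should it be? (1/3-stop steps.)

Underexposed by 3 2/3 stops → need 3 2/3 stops brighter.
ISO: 1600 → 2000 → 2500 → 3200 → 4000 → 5000 → 6400 → 8000 → 10000 → 12800 → 16000 → 20000.

ISO 20000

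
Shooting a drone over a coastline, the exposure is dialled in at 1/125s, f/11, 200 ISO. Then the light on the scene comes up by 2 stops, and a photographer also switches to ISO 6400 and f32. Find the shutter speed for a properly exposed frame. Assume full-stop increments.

Scene light: 2 stops brighter.
ISO: 200 → 400 → 800 → 1600 → 3200 → 6400 — 5 stops raised (brighter).
Aperture: f/11 → f/16 → f/22 → f/32 — 3 stops stopped down (darker).
Net so far: 4 stops brighter. Shutter speed: 1/125 → 1/250 → 1/500 → 1/1000 → 1/2000.

1/2000s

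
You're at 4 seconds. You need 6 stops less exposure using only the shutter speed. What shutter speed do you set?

Shutter speed: 4 → 2 → 1 → 1/2 → 1/4 → 1/8 → 1/15 — 6 stops shorter (darker).

1/15s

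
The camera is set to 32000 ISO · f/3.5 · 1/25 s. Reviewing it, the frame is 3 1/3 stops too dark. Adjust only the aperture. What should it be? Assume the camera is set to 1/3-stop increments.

Underexposed by 3 1/3 stops → need 3 1/3 stops brighter.
Aperture: f/3.5 → f/3.2 → f/2.8 → f/2.5 → f/2.2 → f/2 → f/1.8 → f/1.6 → f/1.4 → f/1.2 → f/1.1.

f/1.1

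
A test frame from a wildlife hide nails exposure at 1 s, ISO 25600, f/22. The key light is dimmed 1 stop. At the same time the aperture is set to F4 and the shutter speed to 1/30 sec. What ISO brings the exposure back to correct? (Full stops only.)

Scene light: 1 stop darker.
Aperture: f/22 → f/16 → f/11 → f/8 → f/5.6 → f/4 — 5 stops wider (brighter).
Shutter speed: 1 → 1/2 → 1/4 → 1/8 → 1/15 → 1/30 — 5 stops faster (darker).
Net so far: 1 stop darker. ISO: 25600 → 51200.

ISO 51200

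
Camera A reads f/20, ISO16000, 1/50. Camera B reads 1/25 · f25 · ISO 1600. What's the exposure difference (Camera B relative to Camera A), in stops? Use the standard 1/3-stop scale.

Aperture: f/20 → f/22 → f/25 — 2/3 stop stopped down (darker).
Shutter speed: 1/50 → 1/40 → 1/30 → 1/25 — 1 stop slower (brighter).
ISO: 16000 → 12800 → 10000 → 8000 → 6400 → 5000 → 4000 → 3200 → 2500 → 2000 → 1600 — 3 1/3 stops dropped (darker).
Net: −2/3 +1 −3 1/3 = −3 stops.

3 stops darker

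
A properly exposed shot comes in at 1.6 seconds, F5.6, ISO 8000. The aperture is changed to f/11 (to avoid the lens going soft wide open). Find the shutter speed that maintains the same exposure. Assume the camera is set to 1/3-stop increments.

6 s

Aperture: f/5.6 → f/6.3 → f/7.1 → f/8 → f/9 → f/10 → f/11 — 2 stops smaller aperture (darker).
Need 2 stops brighter from the shutter speed: 1.6 → 2 → 2.5 → 3.2 → 4 → 5 → 6.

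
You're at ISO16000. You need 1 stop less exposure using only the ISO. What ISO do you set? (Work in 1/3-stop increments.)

ISO: 16000 → 12800 → 10000 → 8000 — 1 stop lower (darker).

ISO 8000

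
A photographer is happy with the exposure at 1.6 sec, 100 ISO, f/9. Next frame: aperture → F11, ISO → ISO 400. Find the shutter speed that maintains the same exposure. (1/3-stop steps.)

Aperture: f/9 → f/10 → f/11 — 2/3 stop stopped down (darker).
ISO: 100 → 125 → 160 → 200 → 250 → 320 → 400 — 2 stops raised (brighter).
Net change so far: 1 1/3 stops brighter. Offset with the shutter speed: 1.6 → 1.3 → 1 → 0.8 → 0.6.

0.6 s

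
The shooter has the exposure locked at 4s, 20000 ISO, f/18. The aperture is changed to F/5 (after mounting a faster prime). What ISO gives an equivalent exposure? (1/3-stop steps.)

ISO 1600

Aperture: f/18 → f/16 → f/14 → f/13 → f/11 → f/10 → f/9 → f/8 → f/7.1 → f/6.3 → f/5.6 → f/5 — 3 2/3 stops opened up (brighter).
Need 3 2/3 stops darker from the ISO: 20000 → 16000 → 12800 → 10000 → 8000 → 6400 → 5000 → 4000 → 3200 → 2500 → 2000 → 1600.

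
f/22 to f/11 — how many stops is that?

2 stops

f/22 → f/16 → f/11 — count the steps: 2 stops.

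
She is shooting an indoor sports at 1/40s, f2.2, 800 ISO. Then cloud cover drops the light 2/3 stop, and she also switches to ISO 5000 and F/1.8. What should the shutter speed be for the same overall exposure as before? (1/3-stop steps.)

Scene light: 2/3 stop darker.
ISO: 800 → 1000 → 1250 → 1600 → 2000 → 2500 → 3200 → 4000 → 5000 — 2 2/3 stops higher (brighter).
Aperture: f/2.2 → f/2 → f/1.8 — 2/3 stop larger aperture (brighter).
Net so far: 2 2/3 stops brighter. Shutter speed: 1/40 → 1/50 → 1/60 → 1/80 → 1/100 → 1/125 → 1/160 → 1/200 → 1/250.

1/250s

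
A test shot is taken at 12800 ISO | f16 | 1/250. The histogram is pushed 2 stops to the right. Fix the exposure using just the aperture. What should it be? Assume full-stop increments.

f/32

Overexposed by 2 stops → need 2 stops darker.
Aperture: f/16 → f/22 → f/32.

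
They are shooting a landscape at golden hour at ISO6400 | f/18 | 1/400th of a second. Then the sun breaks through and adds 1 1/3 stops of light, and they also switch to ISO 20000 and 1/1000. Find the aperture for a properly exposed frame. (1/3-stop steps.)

Scene light: 1 1/3 stops brighter.
ISO: 6400 → 8000 → 10000 → 12800 → 16000 → 20000 — 1 2/3 stops raised (brighter).
Shutter speed: 1/400 → 1/500 → 1/640 → 1/800 → 1/1000 — 1 1/3 stops shorter (darker).
Net so far: 1 2/3 stops brighter. Aperture: f/18 → f/20 → f/22 → f/25 → f/29 → f/32.

f/32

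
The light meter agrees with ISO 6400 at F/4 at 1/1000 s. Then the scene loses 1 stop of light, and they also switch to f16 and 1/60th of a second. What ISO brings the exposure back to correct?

Scene light: 1 stop darker.
Aperture: f/4 → f/5.6 → f/8 → f/11 → f/16 — 4 stops stopped down (darker).
Shutter speed: 1/1000 → 1/500 → 1/250 → 1/125 → 1/60 — 4 stops slower (brighter).
Net so far: 1 stop darker. ISO: 6400 → 12800.

ISO 12800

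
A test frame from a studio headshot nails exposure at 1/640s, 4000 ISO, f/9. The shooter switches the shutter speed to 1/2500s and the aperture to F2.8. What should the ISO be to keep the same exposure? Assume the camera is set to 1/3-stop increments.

ISO 1600

Shutter speed: 1/640 → 1/800 → 1/1000 → 1/1250 → 1/1600 → 1/2000 → 1/2500 — 2 stops shorter (darker).
Aperture: f/9 → f/8 → f/7.1 → f/6.3 → f/5.6 → f/5 → f/4.5 → f/4 → f/3.5 → f/3.2 → f/2.8 — 3 1/3 stops opened up (brighter).
Net change so far: 1 1/3 stops brighter. Offset with the ISO: 4000 → 3200 → 2500 → 2000 → 1600.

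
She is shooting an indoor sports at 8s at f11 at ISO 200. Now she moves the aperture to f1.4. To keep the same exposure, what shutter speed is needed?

1/8s

Aperture: f/11 → f/8 → f/5.6 → f/4 → f/2.8 → f/2 → f/1.4 — 6 stops larger aperture (brighter).
Need 6 stops darker from the shutter speed: 8 → 4 → 2 → 1 → 1/2 → 1/4 → 1/8.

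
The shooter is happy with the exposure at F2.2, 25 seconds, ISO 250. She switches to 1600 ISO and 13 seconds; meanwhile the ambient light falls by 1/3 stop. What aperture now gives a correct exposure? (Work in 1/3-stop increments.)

Scene light: 1/3 stop darker.
ISO: 250 → 320 → 400 → 500 → 640 → 800 → 1000 → 1250 → 1600 — 2 2/3 stops raised (brighter).
Shutter speed: 25 → 20 → 15 → 13 — 1 stop shorter (darker).
Net so far: 1 1/3 stops brighter. Aperture: f/2.2 → f/2.5 → f/2.8 → f/3.2 → f/3.5.

f/3.5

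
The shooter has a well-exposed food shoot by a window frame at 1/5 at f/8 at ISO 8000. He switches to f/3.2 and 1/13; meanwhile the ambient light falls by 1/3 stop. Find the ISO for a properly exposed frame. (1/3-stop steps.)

ISO 4000

Scene light: 1/3 stop darker.
Aperture: f/8 → f/7.1 → f/6.3 → f/5.6 → f/5 → f/4.5 → f/4 → f/3.5 → f/3.2 — 2 2/3 stops larger aperture (brighter).
Shutter speed: 1/5 → 1/6 → 1/8 → 1/10 → 1/13 — 1 1/3 stops shorter (darker).
Net so far: 1 stop brighter. ISO: 8000 → 6400 → 5000 → 4000.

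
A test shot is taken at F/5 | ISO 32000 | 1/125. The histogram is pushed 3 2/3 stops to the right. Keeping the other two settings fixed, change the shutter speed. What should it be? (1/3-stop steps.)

Overexposed by 3 2/3 stops → need 3 2/3 stops darker.
Shutter speed: 1/125 → 1/160 → 1/200 → 1/250 → 1/320 → 1/400 → 1/500 → 1/640 → 1/800 → 1/1000 → 1/1250 → 1/1600.

1/1600s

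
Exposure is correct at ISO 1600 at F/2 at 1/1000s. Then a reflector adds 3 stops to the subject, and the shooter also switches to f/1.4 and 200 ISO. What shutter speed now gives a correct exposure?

1/2000s

Scene light: 3 stops brighter.
Aperture: f/2 → f/1.4 — 1 stop opened up (brighter).
ISO: 1600 → 800 → 400 → 200 — 3 stops lower (darker).
Net so far: 1 stop brighter. Shutter speed: 1/1000 → 1/2000.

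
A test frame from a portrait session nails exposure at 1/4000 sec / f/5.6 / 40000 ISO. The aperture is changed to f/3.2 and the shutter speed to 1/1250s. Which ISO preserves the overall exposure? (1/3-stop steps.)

Aperture: f/5.6 → f/5 → f/4.5 → f/4 → f/3.5 → f/3.2 — 1 2/3 stops opened up (brighter).
Shutter speed: 1/4000 → 1/3200 → 1/2500 → 1/2000 → 1/1600 → 1/1250 — 1 2/3 stops longer (brighter).
Net change so far: 3 1/3 stops brighter. Offset with the ISO: 40000 → 32000 → 25600 → 20000 → 16000 → 12800 → 10000 → 8000 → 6400 → 5000 → 4000.

ISO 4000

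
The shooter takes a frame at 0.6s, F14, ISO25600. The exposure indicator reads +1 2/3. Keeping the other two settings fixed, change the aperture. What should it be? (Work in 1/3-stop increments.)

Overexposed by 1 2/3 stops → need 1 2/3 stops darker.
Aperture: f/14 → f/16 → f/18 → f/20 → f/22 → f/25.

f/25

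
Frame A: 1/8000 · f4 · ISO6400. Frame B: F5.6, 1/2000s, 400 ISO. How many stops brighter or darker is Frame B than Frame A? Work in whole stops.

Aperture: f/4 → f/5.6 — 1 stop narrower (darker).
Shutter speed: 1/8000 → 1/4000 → 1/2000 — 2 stops slower (brighter).
ISO: 6400 → 3200 → 1600 → 800 → 400 — 4 stops dropped (darker).
Net: −1 +2 −4 = −3 stops.

3 stops darker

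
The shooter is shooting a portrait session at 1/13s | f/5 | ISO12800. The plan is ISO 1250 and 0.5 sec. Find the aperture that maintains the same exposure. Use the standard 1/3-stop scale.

f/4

ISO: 12800 → 10000 → 8000 → 6400 → 5000 → 4000 → 3200 → 2500 → 2000 → 1600 → 1250 — 3 1/3 stops dropped (darker).
Shutter speed: 1/13 → 1/10 → 1/8 → 1/6 → 1/5 → 1/4 → 0.3 → 0.4 → 0.5 — 2 2/3 stops slower (brighter).
Net change so far: 2/3 stop darker. Offset with the aperture: f/5 → f/4.5 → f/4.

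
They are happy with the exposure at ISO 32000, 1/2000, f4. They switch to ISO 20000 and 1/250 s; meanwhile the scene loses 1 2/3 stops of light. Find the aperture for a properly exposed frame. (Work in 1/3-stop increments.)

Scene light: 1 2/3 stops darker.
ISO: 32000 → 25600 → 20000 — 2/3 stop dropped (darker).
Shutter speed: 1/2000 → 1/1600 → 1/1250 → 1/1000 → 1/800 → 1/640 → 1/500 → 1/400 → 1/320 → 1/250 — 3 stops slower (brighter).
Net so far: 2/3 stop brighter. Aperture: f/4 → f/4.5 → f/5.

f/5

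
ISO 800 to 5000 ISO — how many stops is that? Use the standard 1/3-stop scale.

800 → 1000 → 1250 → 1600 → 2000 → 2500 → 3200 → 4000 → 5000 — count the steps: 8 third-stops = 2 2/3 stops.

2 2/3 stops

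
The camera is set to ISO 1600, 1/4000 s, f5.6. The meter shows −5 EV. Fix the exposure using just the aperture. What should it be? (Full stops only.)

f/1.0

Underexposed by 5 stops → need 5 stops brighter.
Aperture: f/5.6 → f/4 → f/2.8 → f/2 → f/1.4 → f/1.0.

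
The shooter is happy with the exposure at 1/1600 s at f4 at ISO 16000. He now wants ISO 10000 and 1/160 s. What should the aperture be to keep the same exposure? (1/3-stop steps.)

f/10

ISO: 16000 → 12800 → 10000 — 2/3 stop dropped (darker).
Shutter speed: 1/1600 → 1/1250 → 1/1000 → 1/800 → 1/640 → 1/500 → 1/400 → 1/320 → 1/250 → 1/200 → 1/160 — 3 1/3 stops longer (brighter).
Net change so far: 2 2/3 stops brighter. Offset with the aperture: f/4 → f/4.5 → f/5 → f/5.6 → f/6.3 → f/7.1 → f/8 → f/9 → f/10.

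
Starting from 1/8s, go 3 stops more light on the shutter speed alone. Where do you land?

Shutter speed: 1/8 → 1/4 → 1/2 → 1 — 3 stops slower (brighter).

1 s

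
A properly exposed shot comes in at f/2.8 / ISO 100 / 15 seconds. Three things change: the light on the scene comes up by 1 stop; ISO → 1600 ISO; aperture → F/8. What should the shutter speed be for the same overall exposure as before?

4 s

Scene light: 1 stop brighter.
ISO: 100 → 200 → 400 → 800 → 1600 — 4 stops higher (brighter).
Aperture: f/2.8 → f/4 → f/5.6 → f/8 — 3 stops smaller aperture (darker).
Net so far: 2 stops brighter. Shutter speed: 15 → 8 → 4.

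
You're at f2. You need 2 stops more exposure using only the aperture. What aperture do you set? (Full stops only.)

Aperture: f/2 → f/1.4 → f/1.0 — 2 stops wider (brighter).

f/1.0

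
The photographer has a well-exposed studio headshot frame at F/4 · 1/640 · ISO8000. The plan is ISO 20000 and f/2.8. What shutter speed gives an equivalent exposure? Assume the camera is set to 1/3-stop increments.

ISO: 8000 → 10000 → 12800 → 16000 → 20000 — 1 1/3 stops higher (brighter).
Aperture: f/4 → f/3.5 → f/3.2 → f/2.8 — 1 stop wider (brighter).
Net change so far: 2 1/3 stops brighter. Offset with the shutter speed: 1/640 → 1/800 → 1/1000 → 1/1250 → 1/1600 → 1/2000 → 1/2500 → 1/3200.

1/3200s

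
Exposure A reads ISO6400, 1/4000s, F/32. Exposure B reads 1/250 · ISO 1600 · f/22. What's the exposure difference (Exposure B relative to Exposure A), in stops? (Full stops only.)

3 stops brighter

Aperture: f/32 → f/22 — 1 stop larger aperture (brighter).
Shutter speed: 1/4000 → 1/2000 → 1/1000 → 1/500 → 1/250 — 4 stops slower (brighter).
ISO: 6400 → 3200 → 1600 — 2 stops lower (darker).
Net: +1 +4 −2 = +3 stops.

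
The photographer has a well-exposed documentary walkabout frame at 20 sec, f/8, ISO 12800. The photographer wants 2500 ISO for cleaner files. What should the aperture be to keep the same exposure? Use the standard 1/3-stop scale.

ISO: 12800 → 10000 → 8000 → 6400 → 5000 → 4000 → 3200 → 2500 — 2 1/3 stops dropped (darker).
Need 2 1/3 stops brighter from the aperture: f/8 → f/7.1 → f/6.3 → f/5.6 → f/5 → f/4.5 → f/4 → f/3.5.

f/3.5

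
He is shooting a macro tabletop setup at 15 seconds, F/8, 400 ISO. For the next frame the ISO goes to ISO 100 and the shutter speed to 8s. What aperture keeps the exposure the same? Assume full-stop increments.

f/2.8

ISO: 400 → 200 → 100 — 2 stops dropped (darker).
Shutter speed: 15 → 8 — 1 stop shorter (darker).
Net change so far: 3 stops darker. Offset with the aperture: f/8 → f/5.6 → f/4 → f/2.8.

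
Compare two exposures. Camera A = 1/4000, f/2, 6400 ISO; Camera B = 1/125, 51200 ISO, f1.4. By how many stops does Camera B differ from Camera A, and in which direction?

Aperture: f/2 → f/1.4 — 1 stop larger aperture (brighter).
Shutter speed: 1/4000 → 1/2000 → 1/1000 → 1/500 → 1/250 → 1/125 — 5 stops slower (brighter).
ISO: 6400 → 12800 → 25600 → 51200 — 3 stops raised (brighter).
Net: +1 +5 +3 = +9 stops.

9 stops brighter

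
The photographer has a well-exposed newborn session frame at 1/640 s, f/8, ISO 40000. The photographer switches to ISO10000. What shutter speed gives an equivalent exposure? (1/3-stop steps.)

ISO: 40000 → 32000 → 25600 → 20000 → 16000 → 12800 → 10000 — 2 stops dropped (darker).
Need 2 stops brighter from the shutter speed: 1/640 → 1/500 → 1/400 → 1/320 → 1/250 → 1/200 → 1/160.

1/160s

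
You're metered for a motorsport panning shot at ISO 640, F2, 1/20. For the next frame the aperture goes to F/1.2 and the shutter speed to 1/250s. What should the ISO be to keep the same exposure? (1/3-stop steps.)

ISO 3200

Aperture: f/2 → f/1.8 → f/1.6 → f/1.4 → f/1.2 — 1 1/3 stops wider (brighter).
Shutter speed: 1/20 → 1/25 → 1/30 → 1/40 → 1/50 → 1/60 → 1/80 → 1/100 → 1/125 → 1/160 → 1/200 → 1/250 — 3 2/3 stops shorter (darker).
Net change so far: 2 1/3 stops darker. Offset with the ISO: 640 → 800 → 1000 → 1250 → 1600 → 2000 → 2500 → 3200.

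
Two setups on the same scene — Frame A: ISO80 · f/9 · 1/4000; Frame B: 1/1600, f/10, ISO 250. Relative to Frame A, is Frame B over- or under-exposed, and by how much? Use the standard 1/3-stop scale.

2 2/3 stops brighter

Aperture: f/9 → f/10 — 1/3 stop narrower (darker).
Shutter speed: 1/4000 → 1/3200 → 1/2500 → 1/2000 → 1/1600 — 1 1/3 stops longer (brighter).
ISO: 80 → 100 → 125 → 160 → 200 → 250 — 1 2/3 stops higher (brighter).
Net: −1/3 +1 1/3 +1 2/3 = +2 2/3 stops.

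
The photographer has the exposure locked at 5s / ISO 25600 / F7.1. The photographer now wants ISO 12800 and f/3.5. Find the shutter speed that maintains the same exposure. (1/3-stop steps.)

ISO: 25600 → 20000 → 16000 → 12800 — 1 stop dropped (darker).
Aperture: f/7.1 → f/6.3 → f/5.6 → f/5 → f/4.5 → f/4 → f/3.5 — 2 stops wider (brighter).
Net change so far: 1 stop brighter. Offset with the shutter speed: 5 → 4 → 3.2 → 2.5.

2.5 s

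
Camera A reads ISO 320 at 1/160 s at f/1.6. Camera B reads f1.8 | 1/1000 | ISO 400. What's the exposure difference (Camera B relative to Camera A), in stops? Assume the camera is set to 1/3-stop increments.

Aperture: f/1.6 → f/1.8 — 1/3 stop smaller aperture (darker).
Shutter speed: 1/160 → 1/200 → 1/250 → 1/320 → 1/400 → 1/500 → 1/640 → 1/800 → 1/1000 — 2 2/3 stops faster (darker).
ISO: 320 → 400 — 1/3 stop higher (brighter).
Net: −1/3 −2 2/3 +1/3 = −2 2/3 stops.

2 2/3 stops darker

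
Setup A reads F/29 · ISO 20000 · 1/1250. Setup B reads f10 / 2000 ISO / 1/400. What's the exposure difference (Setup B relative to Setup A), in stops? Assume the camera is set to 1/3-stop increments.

Aperture: f/29 → f/25 → f/22 → f/20 → f/18 → f/16 → f/14 → f/13 → f/11 → f/10 — 3 stops larger aperture (brighter).
Shutter speed: 1/1250 → 1/1000 → 1/800 → 1/640 → 1/500 → 1/400 — 1 2/3 stops longer (brighter).
ISO: 20000 → 16000 → 12800 → 10000 → 8000 → 6400 → 5000 → 4000 → 3200 → 2500 → 2000 — 3 1/3 stops dropped (darker).
Net: +3 +1 2/3 −3 1/3 = +1 1/3 stops.

1 1/3 stops brighter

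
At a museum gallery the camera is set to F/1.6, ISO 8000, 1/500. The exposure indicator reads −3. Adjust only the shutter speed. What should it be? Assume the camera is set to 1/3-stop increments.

1/60s

Underexposed by 3 stops → need 3 stops brighter.
Shutter speed: 1/500 → 1/400 → 1/320 → 1/250 → 1/200 → 1/160 → 1/125 → 1/100 → 1/80 → 1/60.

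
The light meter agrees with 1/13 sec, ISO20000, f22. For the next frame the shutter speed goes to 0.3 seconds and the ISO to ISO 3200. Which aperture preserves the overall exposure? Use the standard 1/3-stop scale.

Shutter speed: 1/13 → 1/10 → 1/8 → 1/6 → 1/5 → 1/4 → 0.3 — 2 stops longer (brighter).
ISO: 20000 → 16000 → 12800 → 10000 → 8000 → 6400 → 5000 → 4000 → 3200 — 2 2/3 stops dropped (darker).
Net change so far: 2/3 stop darker. Offset with the aperture: f/22 → f/20 → f/18.

f/18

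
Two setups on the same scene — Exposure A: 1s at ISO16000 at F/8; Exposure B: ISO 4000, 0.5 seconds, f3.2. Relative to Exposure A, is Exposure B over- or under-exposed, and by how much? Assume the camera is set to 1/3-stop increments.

Aperture: f/8 → f/7.1 → f/6.3 → f/5.6 → f/5 → f/4.5 → f/4 → f/3.5 → f/3.2 — 2 2/3 stops larger aperture (brighter).
Shutter speed: 1 → 0.8 → 0.6 → 0.5 — 1 stop shorter (darker).
ISO: 16000 → 12800 → 10000 → 8000 → 6400 → 5000 → 4000 — 2 stops dropped (darker).
Net: +2 2/3 −1 −2 = −1/3 stops.

1/3 stop darker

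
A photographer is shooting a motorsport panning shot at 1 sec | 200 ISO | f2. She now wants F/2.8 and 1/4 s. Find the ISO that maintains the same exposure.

ISO 1600

Aperture: f/2 → f/2.8 — 1 stop stopped down (darker).
Shutter speed: 1 → 1/2 → 1/4 — 2 stops faster (darker).
Net change so far: 3 stops darker. Offset with the ISO: 200 → 400 → 800 → 1600.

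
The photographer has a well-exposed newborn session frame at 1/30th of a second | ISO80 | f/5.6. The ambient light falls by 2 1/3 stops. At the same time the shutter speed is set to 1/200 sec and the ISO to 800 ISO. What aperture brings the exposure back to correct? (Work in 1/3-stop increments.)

f/3.2

Scene light: 2 1/3 stops darker.
Shutter speed: 1/30 → 1/40 → 1/50 → 1/60 → 1/80 → 1/100 → 1/125 → 1/160 → 1/200 — 2 2/3 stops shorter (darker).
ISO: 80 → 100 → 125 → 160 → 200 → 250 → 320 → 400 → 500 → 640 → 800 — 3 1/3 stops higher (brighter).
Net so far: 1 2/3 stops darker. Aperture: f/5.6 → f/5 → f/4.5 → f/4 → f/3.5 → f/3.2.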